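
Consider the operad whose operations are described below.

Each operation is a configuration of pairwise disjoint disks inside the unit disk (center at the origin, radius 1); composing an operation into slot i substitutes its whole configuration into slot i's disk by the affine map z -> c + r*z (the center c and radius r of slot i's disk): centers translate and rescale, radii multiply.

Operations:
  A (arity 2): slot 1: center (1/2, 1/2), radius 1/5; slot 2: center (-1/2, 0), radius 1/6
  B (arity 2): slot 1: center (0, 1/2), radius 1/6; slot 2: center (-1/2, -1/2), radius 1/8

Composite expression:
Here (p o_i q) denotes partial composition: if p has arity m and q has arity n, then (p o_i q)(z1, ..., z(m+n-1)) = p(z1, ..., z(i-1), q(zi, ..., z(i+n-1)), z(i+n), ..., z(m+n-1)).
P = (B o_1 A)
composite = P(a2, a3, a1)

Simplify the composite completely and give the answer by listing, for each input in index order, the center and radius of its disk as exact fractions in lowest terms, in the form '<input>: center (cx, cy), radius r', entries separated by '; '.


a1: center (-1/2, -1/2), radius 1/8; a2: center (1/12, 7/12), radius 1/30; a3: center (-1/12, 1/2), radius 1/36

Nesting under B composes maps z -> c + r*z down each a-path.
tracing a2 down its 2-map path: center (1/12, 7/12), radius 1/30
tracing a3 down its 2-map path: center (-1/12, 1/2), radius 1/36
tracing a1 down its 1-map path: center (-1/2, -1/2), radius 1/8


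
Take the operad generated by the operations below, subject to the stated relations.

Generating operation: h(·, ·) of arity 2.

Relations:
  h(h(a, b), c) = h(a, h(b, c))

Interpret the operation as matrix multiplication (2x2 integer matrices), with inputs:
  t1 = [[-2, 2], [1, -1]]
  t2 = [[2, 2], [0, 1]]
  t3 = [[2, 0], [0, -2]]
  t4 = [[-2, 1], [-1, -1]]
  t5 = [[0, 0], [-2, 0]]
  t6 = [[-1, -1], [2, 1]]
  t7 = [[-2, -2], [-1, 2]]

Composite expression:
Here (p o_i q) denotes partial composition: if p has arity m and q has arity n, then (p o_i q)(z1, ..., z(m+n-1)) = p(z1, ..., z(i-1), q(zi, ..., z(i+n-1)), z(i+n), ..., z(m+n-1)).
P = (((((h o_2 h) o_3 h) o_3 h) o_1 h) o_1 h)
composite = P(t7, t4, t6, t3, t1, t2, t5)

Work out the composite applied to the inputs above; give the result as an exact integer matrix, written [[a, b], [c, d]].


h(t7, t4) = [[6, 0], [0, -3]]
h(h(t7, t4), t6) = [[-6, -6], [-6, -3]]
h(t1, t2) = [[-4, -2], [2, 1]]
h(h(t1, t2), t5) = [[4, 0], [-2, 0]]
h(t3, h(h(t1, t2), t5)) = [[8, 0], [4, 0]]
h(h(h(t7, t4), t6), h(t3, h(h(t1, t2), t5))) = [[-72, 0], [-60, 0]]

[[-72, 0], [-60, 0]]


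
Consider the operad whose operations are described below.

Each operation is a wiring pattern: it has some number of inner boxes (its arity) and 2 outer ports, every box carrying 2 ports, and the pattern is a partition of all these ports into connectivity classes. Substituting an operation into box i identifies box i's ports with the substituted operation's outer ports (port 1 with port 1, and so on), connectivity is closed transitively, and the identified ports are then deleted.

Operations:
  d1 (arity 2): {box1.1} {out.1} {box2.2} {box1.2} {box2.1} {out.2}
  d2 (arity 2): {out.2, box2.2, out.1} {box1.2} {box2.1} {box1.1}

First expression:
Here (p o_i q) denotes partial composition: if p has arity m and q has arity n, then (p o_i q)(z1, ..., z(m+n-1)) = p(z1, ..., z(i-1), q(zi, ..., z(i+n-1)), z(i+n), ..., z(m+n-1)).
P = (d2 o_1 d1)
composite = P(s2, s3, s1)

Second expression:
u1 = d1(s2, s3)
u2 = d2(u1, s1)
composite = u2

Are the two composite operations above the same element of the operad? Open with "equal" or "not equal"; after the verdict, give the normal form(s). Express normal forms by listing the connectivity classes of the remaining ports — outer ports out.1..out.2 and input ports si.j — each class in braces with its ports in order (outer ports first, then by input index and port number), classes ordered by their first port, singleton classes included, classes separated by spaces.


Reducing the first expression gives {out.1, out.2, s1.2} {s1.1} {s2.1} {s2.2} {s3.1} {s3.2}
Reducing the second expression gives {out.1, out.2, s1.2} {s1.1} {s2.1} {s2.2} {s3.1} {s3.2}
The normal forms match — equal.

equal: each reduces to {out.1, out.2, s1.2} {s1.1} {s2.1} {s2.2} {s3.1} {s3.2}


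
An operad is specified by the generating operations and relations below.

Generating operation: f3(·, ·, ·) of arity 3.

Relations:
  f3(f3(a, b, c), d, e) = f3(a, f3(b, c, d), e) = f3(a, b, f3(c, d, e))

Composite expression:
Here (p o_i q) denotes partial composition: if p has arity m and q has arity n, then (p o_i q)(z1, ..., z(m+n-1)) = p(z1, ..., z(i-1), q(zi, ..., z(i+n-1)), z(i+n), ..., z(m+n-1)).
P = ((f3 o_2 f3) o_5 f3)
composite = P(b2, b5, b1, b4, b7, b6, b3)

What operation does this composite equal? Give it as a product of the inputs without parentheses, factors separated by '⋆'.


b2 ⋆ b5 ⋆ b1 ⋆ b4 ⋆ b7 ⋆ b6 ⋆ b3


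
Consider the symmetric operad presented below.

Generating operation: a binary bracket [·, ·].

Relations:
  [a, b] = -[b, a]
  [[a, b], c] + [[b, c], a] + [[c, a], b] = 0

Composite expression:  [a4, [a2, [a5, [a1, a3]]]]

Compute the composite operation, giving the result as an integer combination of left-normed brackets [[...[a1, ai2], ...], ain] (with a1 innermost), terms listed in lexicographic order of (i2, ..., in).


A multilinear Lie element is pinned by a1-initial words (a1 innermost).
Composite bracket: [a4, [a2, [a5, [a1, a3]]]]
Full expansion: 16 signed words from ab - ba (2^4 = 16).
Words beginning with a1 determine it all:
  word a1a3a5a2a4 has sign -1, contributing -[[[[a1, a3], a5], a2], a4]

-[[[[a1, a3], a5], a2], a4]


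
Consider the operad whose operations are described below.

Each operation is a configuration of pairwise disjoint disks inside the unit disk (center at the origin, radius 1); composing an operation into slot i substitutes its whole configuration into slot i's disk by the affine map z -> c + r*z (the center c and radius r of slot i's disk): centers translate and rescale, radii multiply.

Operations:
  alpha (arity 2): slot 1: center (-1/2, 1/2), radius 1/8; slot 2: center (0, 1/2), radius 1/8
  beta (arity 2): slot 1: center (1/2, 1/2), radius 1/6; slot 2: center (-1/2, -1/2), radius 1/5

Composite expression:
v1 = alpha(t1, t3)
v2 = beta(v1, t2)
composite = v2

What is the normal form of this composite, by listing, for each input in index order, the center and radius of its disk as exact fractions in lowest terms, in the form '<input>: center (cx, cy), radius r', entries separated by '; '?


t1: center (5/12, 7/12), radius 1/48; t2: center (-1/2, -1/2), radius 1/5; t3: center (1/2, 7/12), radius 1/48

Each t-disk chains the slot maps above it in beta; radii multiply.
t1 passes through 2 substitutions, ending at center (5/12, 7/12), radius 1/48
t3 passes through 2 substitutions, ending at center (1/2, 7/12), radius 1/48
t2 passes through 1 substitution, ending at center (-1/2, -1/2), radius 1/5


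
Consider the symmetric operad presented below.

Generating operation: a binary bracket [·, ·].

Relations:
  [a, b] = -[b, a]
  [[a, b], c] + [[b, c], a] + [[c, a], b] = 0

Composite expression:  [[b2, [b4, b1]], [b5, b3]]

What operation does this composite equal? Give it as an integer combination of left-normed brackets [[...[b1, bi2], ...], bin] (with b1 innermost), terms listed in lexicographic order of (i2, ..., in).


Antisymmetry and Jacobi reduce to b1-anchored left-normed brackets.
Composite bracket: [[b2, [b4, b1]], [b5, b3]]
Full expansion: 16 signed words from ab - ba (2^4 = 16).
Coefficients come from the b1-initial words:
  from b1b4b2b3b5, sign -1: term -[[[[b1, b4], b2], b3], b5]
  from b1b4b2b5b3, sign +1: term +[[[[b1, b4], b2], b5], b3]

-[[[[b1, b4], b2], b3], b5] + [[[[b1, b4], b2], b5], b3]


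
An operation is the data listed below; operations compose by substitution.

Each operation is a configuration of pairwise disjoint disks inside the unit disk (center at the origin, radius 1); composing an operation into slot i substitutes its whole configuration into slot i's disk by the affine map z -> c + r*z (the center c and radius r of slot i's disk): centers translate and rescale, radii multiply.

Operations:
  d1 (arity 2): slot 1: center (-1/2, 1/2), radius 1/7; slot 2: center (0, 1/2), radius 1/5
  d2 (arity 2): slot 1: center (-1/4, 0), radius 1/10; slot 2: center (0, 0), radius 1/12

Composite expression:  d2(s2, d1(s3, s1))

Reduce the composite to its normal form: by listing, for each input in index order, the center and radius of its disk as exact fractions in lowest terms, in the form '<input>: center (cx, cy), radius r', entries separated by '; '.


s1: center (0, 1/24), radius 1/60; s2: center (-1/4, 0), radius 1/10; s3: center (-1/24, 1/24), radius 1/84

Affine substitution under d2: radii multiply and s-centers shift.
tracing s2 down its 1-map path: center (-1/4, 0), radius 1/10
tracing s3 down its 2-map path: center (-1/24, 1/24), radius 1/84
tracing s1 down its 2-map path: center (0, 1/24), radius 1/60


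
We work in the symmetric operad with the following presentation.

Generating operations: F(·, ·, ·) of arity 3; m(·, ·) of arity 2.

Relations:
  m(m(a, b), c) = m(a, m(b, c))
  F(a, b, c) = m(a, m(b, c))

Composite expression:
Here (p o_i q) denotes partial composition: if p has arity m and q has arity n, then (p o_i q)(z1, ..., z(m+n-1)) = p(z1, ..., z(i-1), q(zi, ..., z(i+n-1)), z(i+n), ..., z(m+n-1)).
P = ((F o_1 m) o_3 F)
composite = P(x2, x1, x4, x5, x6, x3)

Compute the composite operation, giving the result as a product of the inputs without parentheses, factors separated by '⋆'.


x2 ⋆ x1 ⋆ x4 ⋆ x5 ⋆ x6 ⋆ x3


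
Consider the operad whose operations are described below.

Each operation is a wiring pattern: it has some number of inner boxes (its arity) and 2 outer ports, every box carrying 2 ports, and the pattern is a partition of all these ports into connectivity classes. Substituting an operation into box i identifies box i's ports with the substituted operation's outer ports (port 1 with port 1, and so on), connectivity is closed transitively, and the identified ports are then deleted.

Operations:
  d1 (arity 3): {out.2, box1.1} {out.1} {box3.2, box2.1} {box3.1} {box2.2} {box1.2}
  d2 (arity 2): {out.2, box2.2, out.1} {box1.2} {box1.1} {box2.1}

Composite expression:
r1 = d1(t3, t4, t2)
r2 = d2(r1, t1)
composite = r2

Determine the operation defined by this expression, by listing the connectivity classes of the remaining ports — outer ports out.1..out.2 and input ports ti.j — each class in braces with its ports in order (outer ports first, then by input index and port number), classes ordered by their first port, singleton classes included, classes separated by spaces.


Substituting into d2 glues patterns; closure does the rest.
after d1, the pattern on (t3, t4, t2) reads {out.1} {out.2, t3.1} {t2.1} {t2.2, t4.1} {t3.2} {t4.2} (out.j = its outer ports)
after d2, the pattern on (t3, t4, t2, t1) reads {out.1, out.2, t1.2} {t1.1} {t2.1} {t2.2, t4.1} {t3.1} {t3.2} {t4.2} (out.j = its outer ports)

{out.1, out.2, t1.2} {t1.1} {t2.1} {t2.2, t4.1} {t3.1} {t3.2} {t4.2}


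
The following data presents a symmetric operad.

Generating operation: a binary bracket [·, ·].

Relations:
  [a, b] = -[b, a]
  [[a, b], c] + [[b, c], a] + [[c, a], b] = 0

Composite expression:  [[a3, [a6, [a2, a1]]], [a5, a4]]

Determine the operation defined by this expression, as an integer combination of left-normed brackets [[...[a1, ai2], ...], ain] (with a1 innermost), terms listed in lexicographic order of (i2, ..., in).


[[[[[a1, a2], a6], a3], a4], a5] - [[[[[a1, a2], a6], a3], a5], a4]

A multilinear Lie element is pinned by a1-initial words (a1 innermost).
Composite bracket: [[a3, [a6, [a2, a1]]], [a5, a4]]
Expanding via [a, b] = ab - ba: 32 signed words (2^5 = 32).
Only words starting with a1 matter:
  from a1a2a6a3a4a5, sign +1: term +[[[[[a1, a2], a6], a3], a4], a5]
  from a1a2a6a3a5a4, sign -1: term -[[[[[a1, a2], a6], a3], a5], a4]


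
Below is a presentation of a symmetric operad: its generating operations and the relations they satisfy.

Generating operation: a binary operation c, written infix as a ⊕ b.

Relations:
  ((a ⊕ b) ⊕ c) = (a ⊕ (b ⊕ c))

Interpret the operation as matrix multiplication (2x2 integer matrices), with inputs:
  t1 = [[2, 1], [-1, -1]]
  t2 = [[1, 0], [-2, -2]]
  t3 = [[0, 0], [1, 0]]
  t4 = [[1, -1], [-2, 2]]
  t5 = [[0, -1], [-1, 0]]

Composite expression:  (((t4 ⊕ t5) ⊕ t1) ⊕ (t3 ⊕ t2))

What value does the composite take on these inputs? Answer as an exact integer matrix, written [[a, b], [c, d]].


[[2, 0], [-4, 0]]

(t4 ⊕ t5) = [[1, -1], [-2, 2]]
((t4 ⊕ t5) ⊕ t1) = [[3, 2], [-6, -4]]
(t3 ⊕ t2) = [[0, 0], [1, 0]]
(((t4 ⊕ t5) ⊕ t1) ⊕ (t3 ⊕ t2)) = [[2, 0], [-4, 0]]


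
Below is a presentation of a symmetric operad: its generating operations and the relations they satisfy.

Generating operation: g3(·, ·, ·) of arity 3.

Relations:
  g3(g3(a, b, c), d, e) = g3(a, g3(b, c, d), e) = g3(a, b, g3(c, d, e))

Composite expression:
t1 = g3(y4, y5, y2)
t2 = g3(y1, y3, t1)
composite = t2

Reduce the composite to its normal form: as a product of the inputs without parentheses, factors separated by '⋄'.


y1 ⋄ y3 ⋄ y4 ⋄ y5 ⋄ y2


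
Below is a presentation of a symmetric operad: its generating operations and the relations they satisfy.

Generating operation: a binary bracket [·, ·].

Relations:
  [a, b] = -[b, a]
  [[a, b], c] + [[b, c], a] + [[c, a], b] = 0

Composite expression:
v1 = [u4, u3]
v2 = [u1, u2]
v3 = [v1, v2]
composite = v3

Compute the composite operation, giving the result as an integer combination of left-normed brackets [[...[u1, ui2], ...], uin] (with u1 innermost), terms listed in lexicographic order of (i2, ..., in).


[[[u1, u2], u3], u4] - [[[u1, u2], u4], u3]

A multilinear Lie element is pinned by u1-initial words (u1 innermost).
Composite bracket: [[u4, u3], [u1, u2]]
Expanding via [a, b] = ab - ba: 8 signed words (2^3 = 8).
Collect the words opening with u1:
  u1u2u3u4 (sign +1) contributes +[[[u1, u2], u3], u4]
  u1u2u4u3 (sign -1) contributes -[[[u1, u2], u4], u3]


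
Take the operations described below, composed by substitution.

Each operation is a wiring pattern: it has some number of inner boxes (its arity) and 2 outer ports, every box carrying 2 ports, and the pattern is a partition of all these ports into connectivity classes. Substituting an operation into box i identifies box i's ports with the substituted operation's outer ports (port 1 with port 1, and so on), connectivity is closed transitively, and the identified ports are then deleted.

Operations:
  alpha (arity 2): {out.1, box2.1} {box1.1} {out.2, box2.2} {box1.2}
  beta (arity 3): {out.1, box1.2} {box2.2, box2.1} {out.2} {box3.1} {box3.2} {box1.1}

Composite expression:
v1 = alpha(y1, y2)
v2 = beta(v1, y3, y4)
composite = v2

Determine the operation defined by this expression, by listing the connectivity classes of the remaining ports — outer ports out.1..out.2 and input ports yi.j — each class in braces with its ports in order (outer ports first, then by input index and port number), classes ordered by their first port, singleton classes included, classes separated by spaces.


{out.1, y2.2} {out.2} {y1.1} {y1.2} {y2.1} {y3.1, y3.2} {y4.1} {y4.2}


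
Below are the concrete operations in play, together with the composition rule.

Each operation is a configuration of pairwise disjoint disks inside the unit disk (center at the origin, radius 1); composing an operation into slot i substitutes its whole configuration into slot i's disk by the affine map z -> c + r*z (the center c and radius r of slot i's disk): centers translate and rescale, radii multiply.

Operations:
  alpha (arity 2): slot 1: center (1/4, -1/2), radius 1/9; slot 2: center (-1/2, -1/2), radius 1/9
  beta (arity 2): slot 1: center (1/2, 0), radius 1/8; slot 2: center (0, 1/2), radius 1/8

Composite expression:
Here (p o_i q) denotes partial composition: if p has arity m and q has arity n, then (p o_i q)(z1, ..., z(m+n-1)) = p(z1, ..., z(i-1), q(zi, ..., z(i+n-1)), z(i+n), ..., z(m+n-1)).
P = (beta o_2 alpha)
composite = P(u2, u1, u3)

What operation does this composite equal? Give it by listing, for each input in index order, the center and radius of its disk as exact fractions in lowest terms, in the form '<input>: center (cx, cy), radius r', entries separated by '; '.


u1: center (1/32, 7/16), radius 1/72; u2: center (1/2, 0), radius 1/8; u3: center (-1/16, 7/16), radius 1/72

Affine substitution under beta: radii multiply and u-centers shift.
input u2: composing its 1 substitution step yields center (1/2, 0), radius 1/8
input u1: composing its 2 substitution steps yields center (1/32, 7/16), radius 1/72
input u3: composing its 2 substitution steps yields center (-1/16, 7/16), radius 1/72


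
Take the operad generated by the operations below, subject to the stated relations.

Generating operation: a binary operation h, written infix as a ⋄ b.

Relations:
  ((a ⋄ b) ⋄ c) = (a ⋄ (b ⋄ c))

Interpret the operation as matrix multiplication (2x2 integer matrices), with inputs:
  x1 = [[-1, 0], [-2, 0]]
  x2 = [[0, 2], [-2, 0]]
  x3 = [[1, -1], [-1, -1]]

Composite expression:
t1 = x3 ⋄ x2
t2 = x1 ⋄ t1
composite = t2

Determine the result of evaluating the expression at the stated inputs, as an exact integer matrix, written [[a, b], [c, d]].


[[-2, -2], [-4, -4]]

(x3 ⋄ x2) = [[2, 2], [2, -2]]
(x1 ⋄ (x3 ⋄ x2)) = [[-2, -2], [-4, -4]]


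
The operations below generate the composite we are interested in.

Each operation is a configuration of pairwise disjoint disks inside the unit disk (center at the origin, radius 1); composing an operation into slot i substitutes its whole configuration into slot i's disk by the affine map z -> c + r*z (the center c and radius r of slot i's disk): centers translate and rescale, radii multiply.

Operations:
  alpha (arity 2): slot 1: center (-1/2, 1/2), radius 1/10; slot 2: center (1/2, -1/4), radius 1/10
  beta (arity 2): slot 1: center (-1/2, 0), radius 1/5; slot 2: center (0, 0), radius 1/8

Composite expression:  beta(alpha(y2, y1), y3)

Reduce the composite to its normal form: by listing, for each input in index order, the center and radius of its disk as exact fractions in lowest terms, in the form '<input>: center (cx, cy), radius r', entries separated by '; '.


y1: center (-2/5, -1/20), radius 1/50; y2: center (-3/5, 1/10), radius 1/50; y3: center (0, 0), radius 1/8

Each y-disk chains the slot maps above it in beta; radii multiply.
tracing y2 down its 2-map path: center (-3/5, 1/10), radius 1/50
tracing y1 down its 2-map path: center (-2/5, -1/20), radius 1/50
tracing y3 down its 1-map path: center (0, 0), radius 1/8


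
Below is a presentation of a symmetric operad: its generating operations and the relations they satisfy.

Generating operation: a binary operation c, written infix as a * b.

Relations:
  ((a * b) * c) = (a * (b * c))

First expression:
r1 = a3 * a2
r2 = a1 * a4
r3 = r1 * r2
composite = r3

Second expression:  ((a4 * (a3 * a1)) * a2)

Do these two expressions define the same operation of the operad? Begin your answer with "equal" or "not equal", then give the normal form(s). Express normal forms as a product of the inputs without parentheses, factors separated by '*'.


Reducing the first expression gives a3 * a2 * a1 * a4
Reducing the second expression gives a4 * a3 * a1 * a2
The forms do not match — not equal.

not equal: they reduce to a3 * a2 * a1 * a4 and a4 * a3 * a1 * a2


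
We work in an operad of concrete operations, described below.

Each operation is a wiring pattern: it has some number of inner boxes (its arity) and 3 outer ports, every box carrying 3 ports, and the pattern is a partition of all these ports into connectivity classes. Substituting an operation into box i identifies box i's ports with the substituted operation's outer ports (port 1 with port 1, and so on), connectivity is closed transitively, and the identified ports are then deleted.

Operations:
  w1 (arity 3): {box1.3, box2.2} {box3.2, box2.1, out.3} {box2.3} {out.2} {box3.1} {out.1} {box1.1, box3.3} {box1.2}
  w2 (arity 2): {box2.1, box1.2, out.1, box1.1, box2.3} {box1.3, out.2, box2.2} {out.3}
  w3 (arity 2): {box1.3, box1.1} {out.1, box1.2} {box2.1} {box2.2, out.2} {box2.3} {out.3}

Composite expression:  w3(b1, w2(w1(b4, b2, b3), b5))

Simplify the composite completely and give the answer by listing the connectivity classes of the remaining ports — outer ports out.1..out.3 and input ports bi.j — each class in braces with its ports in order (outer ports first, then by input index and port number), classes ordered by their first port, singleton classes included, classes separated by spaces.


Two ports join when wires chain via w3-identified ports.
the subtree at w1 composes to {out.1} {out.2} {out.3, b2.1, b3.2} {b2.2, b4.3} {b2.3} {b3.1} {b3.3, b4.1} {b4.2} on (b4, b2, b3); out.j = own outer ports
the subtree at w2 composes to {out.1, b5.1, b5.3} {out.2, b2.1, b3.2, b5.2} {out.3} {b2.2, b4.3} {b2.3} {b3.1} {b3.3, b4.1} {b4.2} on (b4, b2, b3, b5); out.j = own outer ports
the subtree at w3 composes to {out.1, b1.2} {out.2, b2.1, b3.2, b5.2} {out.3} {b1.1, b1.3} {b2.2, b4.3} {b2.3} {b3.1} {b3.3, b4.1} {b4.2} {b5.1, b5.3} on (b1, b4, b2, b3, b5); out.j = own outer ports

{out.1, b1.2} {out.2, b2.1, b3.2, b5.2} {out.3} {b1.1, b1.3} {b2.2, b4.3} {b2.3} {b3.1} {b3.3, b4.1} {b4.2} {b5.1, b5.3}


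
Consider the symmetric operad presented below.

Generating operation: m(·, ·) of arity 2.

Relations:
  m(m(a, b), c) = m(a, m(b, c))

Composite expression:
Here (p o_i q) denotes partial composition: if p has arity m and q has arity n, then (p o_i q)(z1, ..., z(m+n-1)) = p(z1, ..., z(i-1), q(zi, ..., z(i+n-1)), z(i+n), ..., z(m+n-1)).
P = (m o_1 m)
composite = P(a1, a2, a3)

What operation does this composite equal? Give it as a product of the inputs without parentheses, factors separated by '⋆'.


a1 ⋆ a2 ⋆ a3

Associativity of m dissolves the nesting; only the a-input order survives.
m(a1, a2) collapses to a1 ⋆ a2
m(m(a1, a2), a3) collapses to a1 ⋆ a2 ⋆ a3


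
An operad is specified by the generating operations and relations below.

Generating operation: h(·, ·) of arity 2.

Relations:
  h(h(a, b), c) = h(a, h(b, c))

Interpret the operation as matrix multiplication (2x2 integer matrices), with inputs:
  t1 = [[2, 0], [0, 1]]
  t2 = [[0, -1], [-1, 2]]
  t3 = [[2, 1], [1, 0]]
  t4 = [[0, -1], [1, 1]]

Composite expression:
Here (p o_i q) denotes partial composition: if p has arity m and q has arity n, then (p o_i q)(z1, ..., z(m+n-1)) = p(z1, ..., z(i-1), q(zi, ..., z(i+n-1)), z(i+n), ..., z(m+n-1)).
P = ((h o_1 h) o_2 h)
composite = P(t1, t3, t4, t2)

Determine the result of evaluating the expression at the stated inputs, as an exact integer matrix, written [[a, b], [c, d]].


[[2, -6], [1, -2]]

h(t3, t4) = [[1, -1], [0, -1]]
h(t1, h(t3, t4)) = [[2, -2], [0, -1]]
h(h(t1, h(t3, t4)), t2) = [[2, -6], [1, -2]]


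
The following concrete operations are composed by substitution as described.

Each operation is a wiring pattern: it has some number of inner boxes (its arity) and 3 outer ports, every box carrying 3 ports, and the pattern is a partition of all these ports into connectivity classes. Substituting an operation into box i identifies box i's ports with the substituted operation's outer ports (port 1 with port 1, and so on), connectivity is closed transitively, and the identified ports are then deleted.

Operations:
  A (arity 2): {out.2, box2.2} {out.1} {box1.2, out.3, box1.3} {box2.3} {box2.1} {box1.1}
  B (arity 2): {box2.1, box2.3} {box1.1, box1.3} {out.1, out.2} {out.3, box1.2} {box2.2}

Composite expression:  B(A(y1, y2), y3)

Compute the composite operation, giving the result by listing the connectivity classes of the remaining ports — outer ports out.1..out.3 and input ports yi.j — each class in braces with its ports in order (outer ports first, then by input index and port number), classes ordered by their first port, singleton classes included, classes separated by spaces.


{out.1, out.2} {out.3, y2.2} {y1.1} {y1.2, y1.3} {y2.1} {y2.3} {y3.1, y3.3} {y3.2}

After gluing at B, chains via deleted ports link the y-ports.
stage A: inputs (y1, y2), connectivity {out.1} {out.2, y2.2} {out.3, y1.2, y1.3} {y1.1} {y2.1} {y2.3}, out.j its boundary
stage B: inputs (y1, y2, y3), connectivity {out.1, out.2} {out.3, y2.2} {y1.1} {y1.2, y1.3} {y2.1} {y2.3} {y3.1, y3.3} {y3.2}, out.j its boundary


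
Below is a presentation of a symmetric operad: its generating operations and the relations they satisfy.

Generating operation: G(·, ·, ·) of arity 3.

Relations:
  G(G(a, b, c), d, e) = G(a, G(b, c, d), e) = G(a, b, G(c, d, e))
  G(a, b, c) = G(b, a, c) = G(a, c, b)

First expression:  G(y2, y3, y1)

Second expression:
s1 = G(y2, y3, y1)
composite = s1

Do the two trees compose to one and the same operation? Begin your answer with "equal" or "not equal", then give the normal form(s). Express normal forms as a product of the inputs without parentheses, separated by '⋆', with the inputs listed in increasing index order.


equal — both sides give y1 ⋆ y2 ⋆ y3


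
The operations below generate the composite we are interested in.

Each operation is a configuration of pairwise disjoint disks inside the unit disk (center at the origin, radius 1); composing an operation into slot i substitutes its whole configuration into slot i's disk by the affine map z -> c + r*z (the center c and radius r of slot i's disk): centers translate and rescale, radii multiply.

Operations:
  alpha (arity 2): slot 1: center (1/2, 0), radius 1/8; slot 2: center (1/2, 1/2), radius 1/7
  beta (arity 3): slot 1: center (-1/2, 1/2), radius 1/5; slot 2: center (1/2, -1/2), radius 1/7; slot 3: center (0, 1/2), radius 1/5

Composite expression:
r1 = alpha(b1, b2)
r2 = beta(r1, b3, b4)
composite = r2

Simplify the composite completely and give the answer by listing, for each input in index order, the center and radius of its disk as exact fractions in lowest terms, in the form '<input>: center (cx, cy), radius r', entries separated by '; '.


b1: center (-2/5, 1/2), radius 1/40; b2: center (-2/5, 3/5), radius 1/35; b3: center (1/2, -1/2), radius 1/7; b4: center (0, 1/2), radius 1/5

Nesting under beta composes maps z -> c + r*z down each b-path.
tracing b1 down its 2-map path: center (-2/5, 1/2), radius 1/40
tracing b2 down its 2-map path: center (-2/5, 3/5), radius 1/35
tracing b3 down its 1-map path: center (1/2, -1/2), radius 1/7
tracing b4 down its 1-map path: center (0, 1/2), radius 1/5


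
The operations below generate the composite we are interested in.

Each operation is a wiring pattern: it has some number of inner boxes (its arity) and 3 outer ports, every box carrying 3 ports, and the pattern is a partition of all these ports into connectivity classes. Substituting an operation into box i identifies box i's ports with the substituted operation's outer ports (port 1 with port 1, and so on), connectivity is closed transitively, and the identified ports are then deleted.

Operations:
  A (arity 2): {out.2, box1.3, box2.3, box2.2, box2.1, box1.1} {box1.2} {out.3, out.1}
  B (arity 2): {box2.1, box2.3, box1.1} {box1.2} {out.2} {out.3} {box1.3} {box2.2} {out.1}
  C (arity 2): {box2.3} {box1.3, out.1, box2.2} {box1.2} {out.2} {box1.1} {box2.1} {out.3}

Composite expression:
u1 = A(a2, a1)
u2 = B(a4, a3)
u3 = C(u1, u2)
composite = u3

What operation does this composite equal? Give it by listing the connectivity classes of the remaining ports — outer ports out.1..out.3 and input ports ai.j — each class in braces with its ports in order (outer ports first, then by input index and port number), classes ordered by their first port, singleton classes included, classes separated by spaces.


Connectivity passes through glued C-boundaries; trace each wire chain.
through A, on inputs (a2, a1): {out.1, out.3} {out.2, a1.1, a1.2, a1.3, a2.1, a2.3} {a2.2} (out.j = stage outer ports)
through B, on inputs (a4, a3): {out.1} {out.2} {out.3} {a3.1, a3.3, a4.1} {a3.2} {a4.2} {a4.3} (out.j = stage outer ports)
through C, on inputs (a2, a1, a4, a3): {out.1} {out.2} {out.3} {a1.1, a1.2, a1.3, a2.1, a2.3} {a2.2} {a3.1, a3.3, a4.1} {a3.2} {a4.2} {a4.3} (out.j = stage outer ports)

{out.1} {out.2} {out.3} {a1.1, a1.2, a1.3, a2.1, a2.3} {a2.2} {a3.1, a3.3, a4.1} {a3.2} {a4.2} {a4.3}


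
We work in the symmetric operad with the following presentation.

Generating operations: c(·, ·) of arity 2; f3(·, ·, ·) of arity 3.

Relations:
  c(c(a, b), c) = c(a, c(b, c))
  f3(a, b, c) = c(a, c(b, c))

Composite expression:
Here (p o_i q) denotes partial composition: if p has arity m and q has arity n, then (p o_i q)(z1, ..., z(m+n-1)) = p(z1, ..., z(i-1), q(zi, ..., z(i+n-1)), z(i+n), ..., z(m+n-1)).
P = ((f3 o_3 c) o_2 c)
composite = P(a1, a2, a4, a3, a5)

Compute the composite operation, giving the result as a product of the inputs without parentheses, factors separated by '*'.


a1 * a2 * a4 * a3 * a5


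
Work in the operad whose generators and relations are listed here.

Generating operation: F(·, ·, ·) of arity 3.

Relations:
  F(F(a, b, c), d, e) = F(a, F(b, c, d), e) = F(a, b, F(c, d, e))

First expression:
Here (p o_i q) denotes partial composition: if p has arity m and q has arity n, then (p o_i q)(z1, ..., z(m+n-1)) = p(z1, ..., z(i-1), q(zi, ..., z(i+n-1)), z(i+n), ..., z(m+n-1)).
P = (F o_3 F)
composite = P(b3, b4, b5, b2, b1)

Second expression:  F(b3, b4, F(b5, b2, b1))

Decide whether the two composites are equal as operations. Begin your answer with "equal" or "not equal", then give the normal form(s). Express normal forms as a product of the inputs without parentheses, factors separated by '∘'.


equal; both compose to b3 ∘ b4 ∘ b5 ∘ b2 ∘ b1


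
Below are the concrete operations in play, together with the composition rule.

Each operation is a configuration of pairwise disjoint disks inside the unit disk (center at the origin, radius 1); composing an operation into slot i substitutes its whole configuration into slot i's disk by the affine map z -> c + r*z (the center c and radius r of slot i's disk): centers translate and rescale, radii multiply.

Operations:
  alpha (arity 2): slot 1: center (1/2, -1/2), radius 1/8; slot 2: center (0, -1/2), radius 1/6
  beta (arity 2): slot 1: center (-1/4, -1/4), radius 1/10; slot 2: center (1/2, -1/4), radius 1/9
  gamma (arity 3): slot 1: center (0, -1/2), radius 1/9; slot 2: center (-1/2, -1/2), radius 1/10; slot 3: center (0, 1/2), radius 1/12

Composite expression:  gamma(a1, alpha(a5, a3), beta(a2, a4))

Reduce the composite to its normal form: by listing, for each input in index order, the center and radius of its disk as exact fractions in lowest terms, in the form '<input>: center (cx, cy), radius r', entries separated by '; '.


a1: center (0, -1/2), radius 1/9; a2: center (-1/48, 23/48), radius 1/120; a3: center (-1/2, -11/20), radius 1/60; a4: center (1/24, 23/48), radius 1/108; a5: center (-9/20, -11/20), radius 1/80

Nesting under gamma composes maps z -> c + r*z down each a-path.
input a1: applying the 1 nested substitution gives center (0, -1/2), radius 1/9
input a5: applying the 2 nested substitutions gives center (-9/20, -11/20), radius 1/80
input a3: applying the 2 nested substitutions gives center (-1/2, -11/20), radius 1/60
input a2: applying the 2 nested substitutions gives center (-1/48, 23/48), radius 1/120
input a4: applying the 2 nested substitutions gives center (1/24, 23/48), radius 1/108


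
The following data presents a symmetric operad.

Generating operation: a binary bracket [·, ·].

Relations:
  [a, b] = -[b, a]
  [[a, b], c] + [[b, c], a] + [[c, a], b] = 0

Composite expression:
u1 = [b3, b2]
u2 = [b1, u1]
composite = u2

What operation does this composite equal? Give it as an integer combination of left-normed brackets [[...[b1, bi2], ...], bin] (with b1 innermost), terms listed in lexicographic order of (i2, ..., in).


-[[b1, b2], b3] + [[b1, b3], b2]

In the tensor algebra, words opening b1 carry the b1-anchored form.
Composite bracket: [b1, [b3, b2]]
The bracket unfolds into 4 signed words via [a, b] = ab - ba (2^2 = 4).
Collect the words opening with b1:
  b1b2b3 (sign -1) contributes -[[b1, b2], b3]
  b1b3b2 (sign +1) contributes +[[b1, b3], b2]


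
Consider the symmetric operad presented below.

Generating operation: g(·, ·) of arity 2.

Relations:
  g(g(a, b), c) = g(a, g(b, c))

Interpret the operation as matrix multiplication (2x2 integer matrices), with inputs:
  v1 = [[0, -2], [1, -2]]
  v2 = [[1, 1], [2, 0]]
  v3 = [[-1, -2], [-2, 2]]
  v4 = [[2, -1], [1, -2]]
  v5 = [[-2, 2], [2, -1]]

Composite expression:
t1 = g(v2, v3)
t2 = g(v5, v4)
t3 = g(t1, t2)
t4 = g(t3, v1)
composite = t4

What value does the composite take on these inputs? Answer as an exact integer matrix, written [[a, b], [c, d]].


[[6, -24], [4, 8]]

g(v2, v3) = [[-3, 0], [-2, -4]]
g(v5, v4) = [[-2, -2], [3, 0]]
g(g(v2, v3), g(v5, v4)) = [[6, 6], [-8, 4]]
g(g(g(v2, v3), g(v5, v4)), v1) = [[6, -24], [4, 8]]


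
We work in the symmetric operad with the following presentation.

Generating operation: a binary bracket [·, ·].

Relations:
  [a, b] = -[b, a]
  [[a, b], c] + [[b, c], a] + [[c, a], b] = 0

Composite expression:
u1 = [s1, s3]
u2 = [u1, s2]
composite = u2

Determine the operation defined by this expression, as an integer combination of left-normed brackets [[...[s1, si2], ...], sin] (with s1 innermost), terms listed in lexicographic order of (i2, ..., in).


A multilinear Lie element is pinned by s1-initial words (s1 innermost).
Composite bracket: [[s1, s3], s2]
Applying ab - ba throughout gives 4 signed words (2^2 = 4).
The s1-initial words carry the normal form:
  s1s3s2 appears with sign +1, giving the term +[[s1, s3], s2]

[[s1, s3], s2]


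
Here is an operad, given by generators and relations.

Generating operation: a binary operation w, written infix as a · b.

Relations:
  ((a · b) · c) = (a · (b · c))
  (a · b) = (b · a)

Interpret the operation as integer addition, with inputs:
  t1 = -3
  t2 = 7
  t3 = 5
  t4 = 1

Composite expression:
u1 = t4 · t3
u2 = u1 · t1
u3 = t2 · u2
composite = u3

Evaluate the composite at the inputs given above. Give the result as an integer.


10


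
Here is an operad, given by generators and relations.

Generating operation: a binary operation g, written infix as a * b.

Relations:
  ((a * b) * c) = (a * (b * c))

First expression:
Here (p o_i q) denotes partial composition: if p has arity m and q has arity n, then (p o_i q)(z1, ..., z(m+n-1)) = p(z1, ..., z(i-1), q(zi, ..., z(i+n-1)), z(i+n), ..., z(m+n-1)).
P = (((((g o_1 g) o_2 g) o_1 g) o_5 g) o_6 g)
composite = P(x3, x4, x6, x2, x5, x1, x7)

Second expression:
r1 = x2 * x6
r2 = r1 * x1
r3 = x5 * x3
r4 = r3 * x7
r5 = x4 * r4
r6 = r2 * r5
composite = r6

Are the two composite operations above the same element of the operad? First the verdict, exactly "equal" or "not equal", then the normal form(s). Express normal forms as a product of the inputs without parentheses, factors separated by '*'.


Reducing the first expression gives x3 * x4 * x6 * x2 * x5 * x1 * x7
Reducing the second expression gives x2 * x6 * x1 * x4 * x5 * x3 * x7
The normal forms differ: not equal.

not equal; first: x3 * x4 * x6 * x2 * x5 * x1 * x7; second: x2 * x6 * x1 * x4 * x5 * x3 * x7


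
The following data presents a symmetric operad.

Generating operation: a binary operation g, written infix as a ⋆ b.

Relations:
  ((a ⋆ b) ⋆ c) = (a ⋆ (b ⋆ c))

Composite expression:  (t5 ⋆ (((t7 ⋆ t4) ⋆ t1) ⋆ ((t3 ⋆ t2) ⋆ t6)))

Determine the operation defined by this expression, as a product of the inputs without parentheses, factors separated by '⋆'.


t5 ⋆ t7 ⋆ t4 ⋆ t1 ⋆ t3 ⋆ t2 ⋆ t6

Under associativity of g, the answer is the t's in reading order.
(t7 ⋆ t4) spells out as t7 ⋆ t4
((t7 ⋆ t4) ⋆ t1) spells out as t7 ⋆ t4 ⋆ t1
(t3 ⋆ t2) spells out as t3 ⋆ t2
((t3 ⋆ t2) ⋆ t6) spells out as t3 ⋆ t2 ⋆ t6
(((t7 ⋆ t4) ⋆ t1) ⋆ ((t3 ⋆ t2) ⋆ t6)) spells out as t7 ⋆ t4 ⋆ t1 ⋆ t3 ⋆ t2 ⋆ t6
(t5 ⋆ (((t7 ⋆ t4) ⋆ t1) ⋆ ((t3 ⋆ t2) ⋆ t6))) spells out as t5 ⋆ t7 ⋆ t4 ⋆ t1 ⋆ t3 ⋆ t2 ⋆ t6


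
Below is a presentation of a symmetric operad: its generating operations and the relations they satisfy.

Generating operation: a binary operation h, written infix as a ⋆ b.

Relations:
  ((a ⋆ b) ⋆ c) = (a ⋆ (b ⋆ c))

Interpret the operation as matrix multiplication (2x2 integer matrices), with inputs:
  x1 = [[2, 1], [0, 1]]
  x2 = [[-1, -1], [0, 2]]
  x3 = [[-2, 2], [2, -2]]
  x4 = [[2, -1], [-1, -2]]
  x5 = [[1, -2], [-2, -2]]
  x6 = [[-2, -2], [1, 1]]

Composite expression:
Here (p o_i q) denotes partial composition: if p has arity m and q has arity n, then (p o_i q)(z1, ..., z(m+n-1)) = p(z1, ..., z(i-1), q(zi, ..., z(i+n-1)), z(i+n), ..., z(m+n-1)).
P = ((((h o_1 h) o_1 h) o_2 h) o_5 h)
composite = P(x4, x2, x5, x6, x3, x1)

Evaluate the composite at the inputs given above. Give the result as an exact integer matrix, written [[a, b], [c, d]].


(x2 ⋆ x5) = [[1, 4], [-4, -4]]
(x4 ⋆ (x2 ⋆ x5)) = [[6, 12], [7, 4]]
((x4 ⋆ (x2 ⋆ x5)) ⋆ x6) = [[0, 0], [-10, -10]]
(x3 ⋆ x1) = [[-4, 0], [4, 0]]
(((x4 ⋆ (x2 ⋆ x5)) ⋆ x6) ⋆ (x3 ⋆ x1)) = [[0, 0], [0, 0]]

[[0, 0], [0, 0]]


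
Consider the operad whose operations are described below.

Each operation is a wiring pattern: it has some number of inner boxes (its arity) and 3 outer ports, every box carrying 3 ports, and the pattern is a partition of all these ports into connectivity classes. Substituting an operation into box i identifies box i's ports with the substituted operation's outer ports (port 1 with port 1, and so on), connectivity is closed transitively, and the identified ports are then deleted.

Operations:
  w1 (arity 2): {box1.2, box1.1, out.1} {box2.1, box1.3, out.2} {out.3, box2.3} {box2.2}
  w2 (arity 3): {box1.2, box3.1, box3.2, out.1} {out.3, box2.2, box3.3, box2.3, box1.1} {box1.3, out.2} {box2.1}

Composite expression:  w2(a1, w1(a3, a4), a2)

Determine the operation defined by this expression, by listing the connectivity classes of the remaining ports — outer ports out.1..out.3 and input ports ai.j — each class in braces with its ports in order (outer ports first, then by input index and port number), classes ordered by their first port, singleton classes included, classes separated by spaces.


{out.1, a1.2, a2.1, a2.2} {out.2, a1.3} {out.3, a1.1, a2.3, a3.3, a4.1, a4.3} {a3.1, a3.2} {a4.2}

Connectivity passes through glued w2-boundaries; trace each wire chain.
stage w1: inputs (a3, a4), connectivity {out.1, a3.1, a3.2} {out.2, a3.3, a4.1} {out.3, a4.3} {a4.2}, out.j its boundary
stage w2: inputs (a1, a3, a4, a2), connectivity {out.1, a1.2, a2.1, a2.2} {out.2, a1.3} {out.3, a1.1, a2.3, a3.3, a4.1, a4.3} {a3.1, a3.2} {a4.2}, out.j its boundary


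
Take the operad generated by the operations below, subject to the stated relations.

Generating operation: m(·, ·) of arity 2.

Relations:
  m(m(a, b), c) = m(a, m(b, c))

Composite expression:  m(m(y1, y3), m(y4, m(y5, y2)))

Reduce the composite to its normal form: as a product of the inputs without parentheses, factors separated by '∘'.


y1 ∘ y3 ∘ y4 ∘ y5 ∘ y2

Every regrouping of m is equal, so read the y-inputs in written order.
m(y1, y3) flattens to y1 ∘ y3
m(y5, y2) flattens to y5 ∘ y2
m(y4, m(y5, y2)) flattens to y4 ∘ y5 ∘ y2
m(m(y1, y3), m(y4, m(y5, y2))) flattens to y1 ∘ y3 ∘ y4 ∘ y5 ∘ y2


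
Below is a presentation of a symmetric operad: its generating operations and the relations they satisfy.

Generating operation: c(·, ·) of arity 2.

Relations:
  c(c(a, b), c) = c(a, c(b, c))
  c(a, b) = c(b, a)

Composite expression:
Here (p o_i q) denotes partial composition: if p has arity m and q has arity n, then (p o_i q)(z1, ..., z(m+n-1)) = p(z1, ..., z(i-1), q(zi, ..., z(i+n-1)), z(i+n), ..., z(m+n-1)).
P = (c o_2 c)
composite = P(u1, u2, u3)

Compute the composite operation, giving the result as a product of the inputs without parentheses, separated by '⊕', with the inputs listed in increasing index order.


u1 ⊕ u2 ⊕ u3
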